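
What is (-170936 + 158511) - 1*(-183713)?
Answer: 171288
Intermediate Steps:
(-170936 + 158511) - 1*(-183713) = -12425 + 183713 = 171288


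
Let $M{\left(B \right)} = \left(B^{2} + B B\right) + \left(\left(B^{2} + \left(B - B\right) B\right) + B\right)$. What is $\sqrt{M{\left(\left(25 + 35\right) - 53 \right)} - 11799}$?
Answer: $i \sqrt{11645} \approx 107.91 i$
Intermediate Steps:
$M{\left(B \right)} = B + 3 B^{2}$ ($M{\left(B \right)} = \left(B^{2} + B^{2}\right) + \left(\left(B^{2} + 0 B\right) + B\right) = 2 B^{2} + \left(\left(B^{2} + 0\right) + B\right) = 2 B^{2} + \left(B^{2} + B\right) = 2 B^{2} + \left(B + B^{2}\right) = B + 3 B^{2}$)
$\sqrt{M{\left(\left(25 + 35\right) - 53 \right)} - 11799} = \sqrt{\left(\left(25 + 35\right) - 53\right) \left(1 + 3 \left(\left(25 + 35\right) - 53\right)\right) - 11799} = \sqrt{\left(60 - 53\right) \left(1 + 3 \left(60 - 53\right)\right) - 11799} = \sqrt{7 \left(1 + 3 \cdot 7\right) - 11799} = \sqrt{7 \left(1 + 21\right) - 11799} = \sqrt{7 \cdot 22 - 11799} = \sqrt{154 - 11799} = \sqrt{-11645} = i \sqrt{11645}$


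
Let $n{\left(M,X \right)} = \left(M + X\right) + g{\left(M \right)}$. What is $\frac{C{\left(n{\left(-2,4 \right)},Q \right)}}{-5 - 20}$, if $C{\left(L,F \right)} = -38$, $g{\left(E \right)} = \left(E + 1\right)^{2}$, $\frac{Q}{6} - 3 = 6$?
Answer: $\frac{38}{25} \approx 1.52$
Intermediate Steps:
$Q = 54$ ($Q = 18 + 6 \cdot 6 = 18 + 36 = 54$)
$g{\left(E \right)} = \left(1 + E\right)^{2}$
$n{\left(M,X \right)} = M + X + \left(1 + M\right)^{2}$ ($n{\left(M,X \right)} = \left(M + X\right) + \left(1 + M\right)^{2} = M + X + \left(1 + M\right)^{2}$)
$\frac{C{\left(n{\left(-2,4 \right)},Q \right)}}{-5 - 20} = \frac{1}{-5 - 20} \left(-38\right) = \frac{1}{-25} \left(-38\right) = \left(- \frac{1}{25}\right) \left(-38\right) = \frac{38}{25}$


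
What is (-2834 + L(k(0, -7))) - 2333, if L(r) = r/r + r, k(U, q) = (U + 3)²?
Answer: -5157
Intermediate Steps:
k(U, q) = (3 + U)²
L(r) = 1 + r
(-2834 + L(k(0, -7))) - 2333 = (-2834 + (1 + (3 + 0)²)) - 2333 = (-2834 + (1 + 3²)) - 2333 = (-2834 + (1 + 9)) - 2333 = (-2834 + 10) - 2333 = -2824 - 2333 = -5157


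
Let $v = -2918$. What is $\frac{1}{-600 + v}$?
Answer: $- \frac{1}{3518} \approx -0.00028425$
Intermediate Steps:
$\frac{1}{-600 + v} = \frac{1}{-600 - 2918} = \frac{1}{-3518} = - \frac{1}{3518}$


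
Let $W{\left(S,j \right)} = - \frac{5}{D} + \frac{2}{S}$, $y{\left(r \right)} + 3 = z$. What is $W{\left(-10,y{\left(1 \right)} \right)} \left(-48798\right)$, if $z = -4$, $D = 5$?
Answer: $\frac{292788}{5} \approx 58558.0$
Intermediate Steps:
$y{\left(r \right)} = -7$ ($y{\left(r \right)} = -3 - 4 = -7$)
$W{\left(S,j \right)} = -1 + \frac{2}{S}$ ($W{\left(S,j \right)} = - \frac{5}{5} + \frac{2}{S} = \left(-5\right) \frac{1}{5} + \frac{2}{S} = -1 + \frac{2}{S}$)
$W{\left(-10,y{\left(1 \right)} \right)} \left(-48798\right) = \frac{2 - -10}{-10} \left(-48798\right) = - \frac{2 + 10}{10} \left(-48798\right) = \left(- \frac{1}{10}\right) 12 \left(-48798\right) = \left(- \frac{6}{5}\right) \left(-48798\right) = \frac{292788}{5}$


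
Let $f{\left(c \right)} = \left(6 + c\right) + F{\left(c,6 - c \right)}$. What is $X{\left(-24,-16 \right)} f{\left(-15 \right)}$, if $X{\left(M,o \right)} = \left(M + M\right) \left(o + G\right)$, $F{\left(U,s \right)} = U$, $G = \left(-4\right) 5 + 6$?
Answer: $-34560$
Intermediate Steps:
$G = -14$ ($G = -20 + 6 = -14$)
$X{\left(M,o \right)} = 2 M \left(-14 + o\right)$ ($X{\left(M,o \right)} = \left(M + M\right) \left(o - 14\right) = 2 M \left(-14 + o\right)$)
$f{\left(c \right)} = 6 + 2 c$ ($f{\left(c \right)} = \left(6 + c\right) + c = 6 + 2 c$)
$X{\left(-24,-16 \right)} f{\left(-15 \right)} = 2 \left(-24\right) \left(-14 - 16\right) \left(6 + 2 \left(-15\right)\right) = 2 \left(-24\right) \left(-30\right) \left(6 - 30\right) = 1440 \left(-24\right) = -34560$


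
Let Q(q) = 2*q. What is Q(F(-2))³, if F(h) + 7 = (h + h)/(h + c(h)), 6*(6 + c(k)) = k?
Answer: -34645976/15625 ≈ -2217.3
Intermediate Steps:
c(k) = -6 + k/6
F(h) = -7 + 2*h/(-6 + 7*h/6) (F(h) = -7 + (h + h)/(h + (-6 + h/6)) = -7 + (2*h)/(-6 + 7*h/6) = -7 + 2*h/(-6 + 7*h/6))
Q(F(-2))³ = (2*((252 - 37*(-2))/(-36 + 7*(-2))))³ = (2*((252 + 74)/(-36 - 14)))³ = (2*(326/(-50)))³ = (2*(-1/50*326))³ = (2*(-163/25))³ = (-326/25)³ = -34645976/15625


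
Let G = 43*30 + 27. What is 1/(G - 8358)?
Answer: -1/7041 ≈ -0.00014203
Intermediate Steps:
G = 1317 (G = 1290 + 27 = 1317)
1/(G - 8358) = 1/(1317 - 8358) = 1/(-7041) = -1/7041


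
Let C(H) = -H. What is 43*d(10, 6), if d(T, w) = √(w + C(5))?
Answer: 43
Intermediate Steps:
d(T, w) = √(-5 + w) (d(T, w) = √(w - 1*5) = √(w - 5) = √(-5 + w))
43*d(10, 6) = 43*√(-5 + 6) = 43*√1 = 43*1 = 43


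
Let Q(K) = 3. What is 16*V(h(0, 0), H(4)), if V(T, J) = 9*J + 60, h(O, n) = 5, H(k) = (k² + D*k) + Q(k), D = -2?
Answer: 2544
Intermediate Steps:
H(k) = 3 + k² - 2*k (H(k) = (k² - 2*k) + 3 = 3 + k² - 2*k)
V(T, J) = 60 + 9*J
16*V(h(0, 0), H(4)) = 16*(60 + 9*(3 + 4² - 2*4)) = 16*(60 + 9*(3 + 16 - 8)) = 16*(60 + 9*11) = 16*(60 + 99) = 16*159 = 2544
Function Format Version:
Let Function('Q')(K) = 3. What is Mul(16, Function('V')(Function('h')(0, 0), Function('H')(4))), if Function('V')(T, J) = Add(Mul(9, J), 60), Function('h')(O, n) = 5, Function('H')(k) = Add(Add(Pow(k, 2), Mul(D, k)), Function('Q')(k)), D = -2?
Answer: 2544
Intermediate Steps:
Function('H')(k) = Add(3, Pow(k, 2), Mul(-2, k)) (Function('H')(k) = Add(Add(Pow(k, 2), Mul(-2, k)), 3) = Add(3, Pow(k, 2), Mul(-2, k)))
Function('V')(T, J) = Add(60, Mul(9, J))
Mul(16, Function('V')(Function('h')(0, 0), Function('H')(4))) = Mul(16, Add(60, Mul(9, Add(3, Pow(4, 2), Mul(-2, 4))))) = Mul(16, Add(60, Mul(9, Add(3, 16, -8)))) = Mul(16, Add(60, Mul(9, 11))) = Mul(16, Add(60, 99)) = Mul(16, 159) = 2544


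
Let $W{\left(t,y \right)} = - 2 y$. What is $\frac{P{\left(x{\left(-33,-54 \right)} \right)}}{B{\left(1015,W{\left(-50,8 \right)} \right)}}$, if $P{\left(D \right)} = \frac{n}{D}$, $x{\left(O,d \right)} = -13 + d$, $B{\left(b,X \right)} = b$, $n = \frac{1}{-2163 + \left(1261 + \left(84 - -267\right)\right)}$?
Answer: $\frac{1}{37470755} \approx 2.6687 \cdot 10^{-8}$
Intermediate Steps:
$n = - \frac{1}{551}$ ($n = \frac{1}{-2163 + \left(1261 + \left(84 + 267\right)\right)} = \frac{1}{-2163 + \left(1261 + 351\right)} = \frac{1}{-2163 + 1612} = \frac{1}{-551} = - \frac{1}{551} \approx -0.0018149$)
$P{\left(D \right)} = - \frac{1}{551 D}$
$\frac{P{\left(x{\left(-33,-54 \right)} \right)}}{B{\left(1015,W{\left(-50,8 \right)} \right)}} = \frac{\left(- \frac{1}{551}\right) \frac{1}{-13 - 54}}{1015} = - \frac{1}{551 \left(-67\right)} \frac{1}{1015} = \left(- \frac{1}{551}\right) \left(- \frac{1}{67}\right) \frac{1}{1015} = \frac{1}{36917} \cdot \frac{1}{1015} = \frac{1}{37470755}$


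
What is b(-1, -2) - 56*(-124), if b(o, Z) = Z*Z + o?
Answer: 6947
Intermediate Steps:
b(o, Z) = o + Z**2 (b(o, Z) = Z**2 + o = o + Z**2)
b(-1, -2) - 56*(-124) = (-1 + (-2)**2) - 56*(-124) = (-1 + 4) + 6944 = 3 + 6944 = 6947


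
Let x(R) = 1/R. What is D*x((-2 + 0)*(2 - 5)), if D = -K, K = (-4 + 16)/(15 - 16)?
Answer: 2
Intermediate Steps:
K = -12 (K = 12/(-1) = 12*(-1) = -12)
D = 12 (D = -1*(-12) = 12)
D*x((-2 + 0)*(2 - 5)) = 12/(((-2 + 0)*(2 - 5))) = 12/((-2*(-3))) = 12/6 = 12*(⅙) = 2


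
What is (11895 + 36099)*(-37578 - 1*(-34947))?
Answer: -126272214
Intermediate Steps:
(11895 + 36099)*(-37578 - 1*(-34947)) = 47994*(-37578 + 34947) = 47994*(-2631) = -126272214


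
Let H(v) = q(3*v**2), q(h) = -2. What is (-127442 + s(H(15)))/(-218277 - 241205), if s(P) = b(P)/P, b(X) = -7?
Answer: 254877/918964 ≈ 0.27735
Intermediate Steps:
H(v) = -2
s(P) = -7/P
(-127442 + s(H(15)))/(-218277 - 241205) = (-127442 - 7/(-2))/(-218277 - 241205) = (-127442 - 7*(-1/2))/(-459482) = (-127442 + 7/2)*(-1/459482) = -254877/2*(-1/459482) = 254877/918964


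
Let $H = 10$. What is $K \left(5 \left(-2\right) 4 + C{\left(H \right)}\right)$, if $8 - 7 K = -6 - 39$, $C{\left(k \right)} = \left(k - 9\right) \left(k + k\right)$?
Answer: $- \frac{1060}{7} \approx -151.43$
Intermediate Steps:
$C{\left(k \right)} = 2 k \left(-9 + k\right)$ ($C{\left(k \right)} = \left(-9 + k\right) 2 k = 2 k \left(-9 + k\right)$)
$K = \frac{53}{7}$ ($K = \frac{8}{7} - \frac{-6 - 39}{7} = \frac{8}{7} - - \frac{45}{7} = \frac{8}{7} + \frac{45}{7} = \frac{53}{7} \approx 7.5714$)
$K \left(5 \left(-2\right) 4 + C{\left(H \right)}\right) = \frac{53 \left(5 \left(-2\right) 4 + 2 \cdot 10 \left(-9 + 10\right)\right)}{7} = \frac{53 \left(\left(-10\right) 4 + 2 \cdot 10 \cdot 1\right)}{7} = \frac{53 \left(-40 + 20\right)}{7} = \frac{53}{7} \left(-20\right) = - \frac{1060}{7}$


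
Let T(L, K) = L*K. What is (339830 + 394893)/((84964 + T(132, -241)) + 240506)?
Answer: 43219/17274 ≈ 2.5020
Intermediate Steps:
T(L, K) = K*L
(339830 + 394893)/((84964 + T(132, -241)) + 240506) = (339830 + 394893)/((84964 - 241*132) + 240506) = 734723/((84964 - 31812) + 240506) = 734723/(53152 + 240506) = 734723/293658 = 734723*(1/293658) = 43219/17274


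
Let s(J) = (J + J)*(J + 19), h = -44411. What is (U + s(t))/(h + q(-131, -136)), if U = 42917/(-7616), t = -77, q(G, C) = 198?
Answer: -9711885/48103744 ≈ -0.20189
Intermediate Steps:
s(J) = 2*J*(19 + J) (s(J) = (2*J)*(19 + J) = 2*J*(19 + J))
U = -6131/1088 (U = 42917*(-1/7616) = -6131/1088 ≈ -5.6351)
(U + s(t))/(h + q(-131, -136)) = (-6131/1088 + 2*(-77)*(19 - 77))/(-44411 + 198) = (-6131/1088 + 2*(-77)*(-58))/(-44213) = (-6131/1088 + 8932)*(-1/44213) = (9711885/1088)*(-1/44213) = -9711885/48103744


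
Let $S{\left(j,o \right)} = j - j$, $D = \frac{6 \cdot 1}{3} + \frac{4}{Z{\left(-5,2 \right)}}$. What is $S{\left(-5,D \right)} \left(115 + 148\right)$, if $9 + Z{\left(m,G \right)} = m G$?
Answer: $0$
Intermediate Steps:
$Z{\left(m,G \right)} = -9 + G m$ ($Z{\left(m,G \right)} = -9 + m G = -9 + G m$)
$D = \frac{34}{19}$ ($D = \frac{6 \cdot 1}{3} + \frac{4}{-9 + 2 \left(-5\right)} = 6 \cdot \frac{1}{3} + \frac{4}{-9 - 10} = 2 + \frac{4}{-19} = 2 + 4 \left(- \frac{1}{19}\right) = 2 - \frac{4}{19} = \frac{34}{19} \approx 1.7895$)
$S{\left(j,o \right)} = 0$
$S{\left(-5,D \right)} \left(115 + 148\right) = 0 \left(115 + 148\right) = 0 \cdot 263 = 0$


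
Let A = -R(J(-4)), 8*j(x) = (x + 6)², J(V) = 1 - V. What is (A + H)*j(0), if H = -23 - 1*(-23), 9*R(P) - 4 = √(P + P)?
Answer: -2 - √10/2 ≈ -3.5811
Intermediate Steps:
R(P) = 4/9 + √2*√P/9 (R(P) = 4/9 + √(P + P)/9 = 4/9 + √(2*P)/9 = 4/9 + (√2*√P)/9 = 4/9 + √2*√P/9)
j(x) = (6 + x)²/8 (j(x) = (x + 6)²/8 = (6 + x)²/8)
H = 0 (H = -23 + 23 = 0)
A = -4/9 - √10/9 (A = -(4/9 + √2*√(1 - 1*(-4))/9) = -(4/9 + √2*√(1 + 4)/9) = -(4/9 + √2*√5/9) = -(4/9 + √10/9) = -4/9 - √10/9 ≈ -0.79581)
(A + H)*j(0) = ((-4/9 - √10/9) + 0)*((6 + 0)²/8) = (-4/9 - √10/9)*((⅛)*6²) = (-4/9 - √10/9)*((⅛)*36) = (-4/9 - √10/9)*(9/2) = -2 - √10/2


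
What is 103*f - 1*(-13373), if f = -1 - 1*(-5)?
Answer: 13785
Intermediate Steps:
f = 4 (f = -1 + 5 = 4)
103*f - 1*(-13373) = 103*4 - 1*(-13373) = 412 + 13373 = 13785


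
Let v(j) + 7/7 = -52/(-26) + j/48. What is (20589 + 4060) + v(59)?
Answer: 1183259/48 ≈ 24651.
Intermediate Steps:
v(j) = 1 + j/48 (v(j) = -1 + (-52/(-26) + j/48) = -1 + (-52*(-1/26) + j*(1/48)) = -1 + (2 + j/48) = 1 + j/48)
(20589 + 4060) + v(59) = (20589 + 4060) + (1 + (1/48)*59) = 24649 + (1 + 59/48) = 24649 + 107/48 = 1183259/48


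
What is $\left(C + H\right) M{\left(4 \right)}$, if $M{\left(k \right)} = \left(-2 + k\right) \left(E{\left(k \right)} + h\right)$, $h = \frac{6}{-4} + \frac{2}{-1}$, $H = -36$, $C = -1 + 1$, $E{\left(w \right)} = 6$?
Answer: $-180$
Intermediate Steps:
$C = 0$
$h = - \frac{7}{2}$ ($h = 6 \left(- \frac{1}{4}\right) + 2 \left(-1\right) = - \frac{3}{2} - 2 = - \frac{7}{2} \approx -3.5$)
$M{\left(k \right)} = -5 + \frac{5 k}{2}$ ($M{\left(k \right)} = \left(-2 + k\right) \left(6 - \frac{7}{2}\right) = \left(-2 + k\right) \frac{5}{2} = -5 + \frac{5 k}{2}$)
$\left(C + H\right) M{\left(4 \right)} = \left(0 - 36\right) \left(-5 + \frac{5}{2} \cdot 4\right) = - 36 \left(-5 + 10\right) = \left(-36\right) 5 = -180$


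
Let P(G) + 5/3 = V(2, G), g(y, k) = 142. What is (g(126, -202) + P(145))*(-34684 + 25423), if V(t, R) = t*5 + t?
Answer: -1410759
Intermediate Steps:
V(t, R) = 6*t (V(t, R) = 5*t + t = 6*t)
P(G) = 31/3 (P(G) = -5/3 + 6*2 = -5/3 + 12 = 31/3)
(g(126, -202) + P(145))*(-34684 + 25423) = (142 + 31/3)*(-34684 + 25423) = (457/3)*(-9261) = -1410759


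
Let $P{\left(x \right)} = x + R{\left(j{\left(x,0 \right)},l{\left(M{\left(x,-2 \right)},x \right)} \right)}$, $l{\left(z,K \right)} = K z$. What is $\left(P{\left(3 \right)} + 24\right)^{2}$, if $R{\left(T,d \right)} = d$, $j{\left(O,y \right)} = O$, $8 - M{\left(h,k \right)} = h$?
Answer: $1764$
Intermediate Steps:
$M{\left(h,k \right)} = 8 - h$
$P{\left(x \right)} = x + x \left(8 - x\right)$
$\left(P{\left(3 \right)} + 24\right)^{2} = \left(3 \left(9 - 3\right) + 24\right)^{2} = \left(3 \cdot 6 + 24\right)^{2} = \left(18 + 24\right)^{2} = 42^{2} = 1764$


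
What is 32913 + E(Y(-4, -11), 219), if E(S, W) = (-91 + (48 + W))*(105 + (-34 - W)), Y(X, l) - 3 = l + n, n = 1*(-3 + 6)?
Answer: 6865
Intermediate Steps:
n = 3 (n = 1*3 = 3)
Y(X, l) = 6 + l (Y(X, l) = 3 + (l + 3) = 3 + (3 + l) = 6 + l)
E(S, W) = (-43 + W)*(71 - W)
32913 + E(Y(-4, -11), 219) = 32913 + (-3053 - 1*219² + 114*219) = 32913 + (-3053 - 1*47961 + 24966) = 32913 + (-3053 - 47961 + 24966) = 32913 - 26048 = 6865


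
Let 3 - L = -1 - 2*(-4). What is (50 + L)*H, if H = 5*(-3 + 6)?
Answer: 690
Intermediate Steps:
H = 15 (H = 5*3 = 15)
L = -4 (L = 3 - (-1 - 2*(-4)) = 3 - (-1 + 8) = 3 - 1*7 = 3 - 7 = -4)
(50 + L)*H = (50 - 4)*15 = 46*15 = 690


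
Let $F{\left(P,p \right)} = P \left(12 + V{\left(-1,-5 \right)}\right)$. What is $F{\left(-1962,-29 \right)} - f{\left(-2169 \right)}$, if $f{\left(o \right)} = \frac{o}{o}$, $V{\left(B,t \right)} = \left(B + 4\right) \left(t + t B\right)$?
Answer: $-23545$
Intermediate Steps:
$V{\left(B,t \right)} = \left(4 + B\right) \left(t + B t\right)$
$f{\left(o \right)} = 1$
$F{\left(P,p \right)} = 12 P$ ($F{\left(P,p \right)} = P \left(12 - 5 \left(4 + \left(-1\right)^{2} + 5 \left(-1\right)\right)\right) = P \left(12 - 5 \left(4 + 1 - 5\right)\right) = P \left(12 - 0\right) = P \left(12 + 0\right) = P 12 = 12 P$)
$F{\left(-1962,-29 \right)} - f{\left(-2169 \right)} = 12 \left(-1962\right) - 1 = -23544 - 1 = -23545$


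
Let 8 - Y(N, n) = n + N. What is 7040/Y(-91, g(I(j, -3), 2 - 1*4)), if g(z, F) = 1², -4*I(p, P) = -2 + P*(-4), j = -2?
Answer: 3520/49 ≈ 71.837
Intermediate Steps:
I(p, P) = ½ + P (I(p, P) = -(-2 + P*(-4))/4 = -(-2 - 4*P)/4 = ½ + P)
g(z, F) = 1
Y(N, n) = 8 - N - n (Y(N, n) = 8 - (n + N) = 8 - (N + n) = 8 + (-N - n) = 8 - N - n)
7040/Y(-91, g(I(j, -3), 2 - 1*4)) = 7040/(8 - 1*(-91) - 1*1) = 7040/(8 + 91 - 1) = 7040/98 = 7040*(1/98) = 3520/49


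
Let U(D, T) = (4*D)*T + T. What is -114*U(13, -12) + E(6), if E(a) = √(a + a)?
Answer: 72504 + 2*√3 ≈ 72508.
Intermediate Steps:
U(D, T) = T + 4*D*T (U(D, T) = 4*D*T + T = T + 4*D*T)
E(a) = √2*√a (E(a) = √(2*a) = √2*√a)
-114*U(13, -12) + E(6) = -(-1368)*(1 + 4*13) + √2*√6 = -(-1368)*(1 + 52) + 2*√3 = -(-1368)*53 + 2*√3 = -114*(-636) + 2*√3 = 72504 + 2*√3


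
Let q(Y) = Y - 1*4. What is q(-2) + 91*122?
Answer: 11096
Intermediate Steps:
q(Y) = -4 + Y (q(Y) = Y - 4 = -4 + Y)
q(-2) + 91*122 = (-4 - 2) + 91*122 = -6 + 11102 = 11096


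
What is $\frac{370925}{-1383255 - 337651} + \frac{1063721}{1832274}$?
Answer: $\frac{287731904444}{788292830061} \approx 0.36501$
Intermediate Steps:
$\frac{370925}{-1383255 - 337651} + \frac{1063721}{1832274} = \frac{370925}{-1720906} + 1063721 \cdot \frac{1}{1832274} = 370925 \left(- \frac{1}{1720906}\right) + \frac{1063721}{1832274} = - \frac{370925}{1720906} + \frac{1063721}{1832274} = \frac{287731904444}{788292830061}$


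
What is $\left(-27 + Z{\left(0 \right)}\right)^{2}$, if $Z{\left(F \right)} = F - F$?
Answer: $729$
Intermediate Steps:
$Z{\left(F \right)} = 0$
$\left(-27 + Z{\left(0 \right)}\right)^{2} = \left(-27 + 0\right)^{2} = \left(-27\right)^{2} = 729$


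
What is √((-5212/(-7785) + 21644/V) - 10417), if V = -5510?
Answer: I*√21303767838656255/1429845 ≈ 102.08*I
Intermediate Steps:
√((-5212/(-7785) + 21644/V) - 10417) = √((-5212/(-7785) + 21644/(-5510)) - 10417) = √((-5212*(-1/7785) + 21644*(-1/5510)) - 10417) = √((5212/7785 - 10822/2755) - 10417) = √(-13978042/4289535 - 10417) = √(-44698064137/4289535) = I*√21303767838656255/1429845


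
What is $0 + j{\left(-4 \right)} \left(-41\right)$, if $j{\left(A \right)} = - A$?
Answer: $-164$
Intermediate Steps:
$0 + j{\left(-4 \right)} \left(-41\right) = 0 + \left(-1\right) \left(-4\right) \left(-41\right) = 0 + 4 \left(-41\right) = 0 - 164 = -164$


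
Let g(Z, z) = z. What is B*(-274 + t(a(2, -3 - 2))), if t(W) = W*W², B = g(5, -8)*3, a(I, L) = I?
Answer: 6384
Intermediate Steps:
B = -24 (B = -8*3 = -24)
t(W) = W³
B*(-274 + t(a(2, -3 - 2))) = -24*(-274 + 2³) = -24*(-274 + 8) = -24*(-266) = 6384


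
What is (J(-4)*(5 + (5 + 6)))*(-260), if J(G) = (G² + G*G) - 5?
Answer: -112320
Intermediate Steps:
J(G) = -5 + 2*G² (J(G) = (G² + G²) - 5 = 2*G² - 5 = -5 + 2*G²)
(J(-4)*(5 + (5 + 6)))*(-260) = ((-5 + 2*(-4)²)*(5 + (5 + 6)))*(-260) = ((-5 + 2*16)*(5 + 11))*(-260) = ((-5 + 32)*16)*(-260) = (27*16)*(-260) = 432*(-260) = -112320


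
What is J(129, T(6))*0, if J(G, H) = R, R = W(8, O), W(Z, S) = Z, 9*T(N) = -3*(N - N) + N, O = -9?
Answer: 0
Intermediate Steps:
T(N) = N/9 (T(N) = (-3*(N - N) + N)/9 = (-3*0 + N)/9 = (0 + N)/9 = N/9)
R = 8
J(G, H) = 8
J(129, T(6))*0 = 8*0 = 0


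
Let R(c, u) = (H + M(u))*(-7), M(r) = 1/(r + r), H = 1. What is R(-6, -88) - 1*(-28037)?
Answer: 4933287/176 ≈ 28030.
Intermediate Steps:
M(r) = 1/(2*r)
R(c, u) = -7 - 7/(2*u) (R(c, u) = (1 + 1/(2*u))*(-7) = -7 - 7/(2*u))
R(-6, -88) - 1*(-28037) = (-7 - 7/2/(-88)) - 1*(-28037) = (-7 - 7/2*(-1/88)) + 28037 = (-7 + 7/176) + 28037 = -1225/176 + 28037 = 4933287/176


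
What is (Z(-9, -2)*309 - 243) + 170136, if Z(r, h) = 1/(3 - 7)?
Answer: 679263/4 ≈ 1.6982e+5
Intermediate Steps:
Z(r, h) = -1/4 (Z(r, h) = 1/(-4) = -1/4)
(Z(-9, -2)*309 - 243) + 170136 = (-1/4*309 - 243) + 170136 = (-309/4 - 243) + 170136 = -1281/4 + 170136 = 679263/4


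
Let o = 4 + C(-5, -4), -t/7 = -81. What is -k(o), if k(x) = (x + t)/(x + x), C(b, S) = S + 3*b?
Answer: 92/5 ≈ 18.400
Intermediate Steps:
t = 567 (t = -7*(-81) = 567)
o = -15 (o = 4 + (-4 + 3*(-5)) = 4 + (-4 - 15) = 4 - 19 = -15)
k(x) = (567 + x)/(2*x) (k(x) = (x + 567)/(x + x) = (567 + x)/((2*x)) = (567 + x)*(1/(2*x)) = (567 + x)/(2*x))
-k(o) = -(567 - 15)/(2*(-15)) = -(-1)*552/(2*15) = -1*(-92/5) = 92/5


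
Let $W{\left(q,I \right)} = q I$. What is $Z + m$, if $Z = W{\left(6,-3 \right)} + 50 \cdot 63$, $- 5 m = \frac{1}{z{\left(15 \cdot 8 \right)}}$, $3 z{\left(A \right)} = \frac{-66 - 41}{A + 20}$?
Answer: $\frac{335208}{107} \approx 3132.8$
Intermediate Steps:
$W{\left(q,I \right)} = I q$
$z{\left(A \right)} = - \frac{107}{3 \left(20 + A\right)}$ ($z{\left(A \right)} = \frac{\left(-66 - 41\right) \frac{1}{A + 20}}{3} = \frac{\left(-107\right) \frac{1}{20 + A}}{3} = - \frac{107}{3 \left(20 + A\right)}$)
$m = \frac{84}{107}$ ($m = - \frac{1}{5 \left(- \frac{107}{60 + 3 \cdot 15 \cdot 8}\right)} = - \frac{1}{5 \left(- \frac{107}{60 + 3 \cdot 120}\right)} = - \frac{1}{5 \left(- \frac{107}{60 + 360}\right)} = - \frac{1}{5 \left(- \frac{107}{420}\right)} = \left(- \frac{1}{5}\right) \left(- \frac{420}{107}\right) = \frac{84}{107} \approx 0.78505$)
$Z = 3132$ ($Z = \left(-3\right) 6 + 50 \cdot 63 = -18 + 3150 = 3132$)
$Z + m = 3132 + \frac{84}{107} = \frac{335208}{107}$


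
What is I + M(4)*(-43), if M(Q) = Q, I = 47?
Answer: -125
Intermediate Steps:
I + M(4)*(-43) = 47 + 4*(-43) = 47 - 172 = -125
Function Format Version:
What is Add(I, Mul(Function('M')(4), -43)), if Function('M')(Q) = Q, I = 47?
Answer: -125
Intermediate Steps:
Add(I, Mul(Function('M')(4), -43)) = Add(47, Mul(4, -43)) = Add(47, -172) = -125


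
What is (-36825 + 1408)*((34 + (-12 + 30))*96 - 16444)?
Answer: 405595484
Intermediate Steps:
(-36825 + 1408)*((34 + (-12 + 30))*96 - 16444) = -35417*((34 + 18)*96 - 16444) = -35417*(52*96 - 16444) = -35417*(4992 - 16444) = -35417*(-11452) = 405595484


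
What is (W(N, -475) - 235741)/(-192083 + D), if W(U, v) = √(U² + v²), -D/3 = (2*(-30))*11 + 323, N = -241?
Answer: 235741/191072 - √283706/191072 ≈ 1.2310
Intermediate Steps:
D = 1011 (D = -3*((2*(-30))*11 + 323) = -3*(-60*11 + 323) = -3*(-660 + 323) = -3*(-337) = 1011)
(W(N, -475) - 235741)/(-192083 + D) = (√((-241)² + (-475)²) - 235741)/(-192083 + 1011) = (√(58081 + 225625) - 235741)/(-191072) = (√283706 - 235741)*(-1/191072) = (-235741 + √283706)*(-1/191072) = 235741/191072 - √283706/191072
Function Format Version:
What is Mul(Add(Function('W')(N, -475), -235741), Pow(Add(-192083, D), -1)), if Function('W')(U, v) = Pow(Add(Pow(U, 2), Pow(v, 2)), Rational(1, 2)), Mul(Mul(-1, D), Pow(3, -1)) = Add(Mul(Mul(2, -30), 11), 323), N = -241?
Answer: Add(Rational(235741, 191072), Mul(Rational(-1, 191072), Pow(283706, Rational(1, 2)))) ≈ 1.2310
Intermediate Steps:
D = 1011 (D = Mul(-3, Add(Mul(Mul(2, -30), 11), 323)) = Mul(-3, Add(Mul(-60, 11), 323)) = Mul(-3, Add(-660, 323)) = Mul(-3, -337) = 1011)
Mul(Add(Function('W')(N, -475), -235741), Pow(Add(-192083, D), -1)) = Mul(Add(Pow(Add(Pow(-241, 2), Pow(-475, 2)), Rational(1, 2)), -235741), Pow(Add(-192083, 1011), -1)) = Mul(Add(Pow(Add(58081, 225625), Rational(1, 2)), -235741), Pow(-191072, -1)) = Mul(Add(Pow(283706, Rational(1, 2)), -235741), Rational(-1, 191072)) = Mul(Add(-235741, Pow(283706, Rational(1, 2))), Rational(-1, 191072)) = Add(Rational(235741, 191072), Mul(Rational(-1, 191072), Pow(283706, Rational(1, 2))))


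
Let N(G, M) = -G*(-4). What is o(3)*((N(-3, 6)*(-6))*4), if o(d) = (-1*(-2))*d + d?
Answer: 2592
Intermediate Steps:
N(G, M) = 4*G
o(d) = 3*d (o(d) = 2*d + d = 3*d)
o(3)*((N(-3, 6)*(-6))*4) = (3*3)*(((4*(-3))*(-6))*4) = 9*(-12*(-6)*4) = 9*(72*4) = 9*288 = 2592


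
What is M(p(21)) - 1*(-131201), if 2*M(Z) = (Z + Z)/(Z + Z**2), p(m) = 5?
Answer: 787207/6 ≈ 1.3120e+5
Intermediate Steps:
M(Z) = Z/(Z + Z**2) (M(Z) = ((Z + Z)/(Z + Z**2))/2 = ((2*Z)/(Z + Z**2))/2 = (2*Z/(Z + Z**2))/2 = Z/(Z + Z**2))
M(p(21)) - 1*(-131201) = 1/(1 + 5) - 1*(-131201) = 1/6 + 131201 = 787207/6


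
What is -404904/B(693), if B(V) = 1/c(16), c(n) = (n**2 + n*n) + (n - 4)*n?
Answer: -285052416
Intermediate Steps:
c(n) = 2*n**2 + n*(-4 + n) (c(n) = (n**2 + n**2) + (-4 + n)*n = 2*n**2 + n*(-4 + n))
B(V) = 1/704 (B(V) = 1/(16*(-4 + 3*16)) = 1/(16*(-4 + 48)) = 1/(16*44) = 1/704)
-404904/B(693) = -404904/1/704 = -404904*704 = -285052416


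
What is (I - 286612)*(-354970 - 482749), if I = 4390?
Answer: 236422731618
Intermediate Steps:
(I - 286612)*(-354970 - 482749) = (4390 - 286612)*(-354970 - 482749) = -282222*(-837719) = 236422731618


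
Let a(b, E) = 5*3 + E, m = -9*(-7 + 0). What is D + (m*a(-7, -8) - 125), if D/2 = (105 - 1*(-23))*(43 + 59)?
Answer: 26428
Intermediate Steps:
D = 26112 (D = 2*((105 - 1*(-23))*(43 + 59)) = 2*((105 + 23)*102) = 2*(128*102) = 2*13056 = 26112)
m = 63 (m = -9*(-7) = 63)
a(b, E) = 15 + E
D + (m*a(-7, -8) - 125) = 26112 + (63*(15 - 8) - 125) = 26112 + (63*7 - 125) = 26112 + (441 - 125) = 26112 + 316 = 26428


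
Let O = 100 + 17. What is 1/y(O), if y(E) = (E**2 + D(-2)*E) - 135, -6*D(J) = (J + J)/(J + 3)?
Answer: 1/13632 ≈ 7.3357e-5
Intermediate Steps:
D(J) = -J/(3*(3 + J)) (D(J) = -(J + J)/(6*(J + 3)) = -2*J/(6*(3 + J)) = -J/(3*(3 + J)))
O = 117
y(E) = -135 + E**2 + 2*E/3 (y(E) = (E**2 + (-1*(-2)/(9 + 3*(-2)))*E) - 135 = (E**2 + (-1*(-2)/(9 - 6))*E) - 135 = (E**2 + (-1*(-2)/3)*E) - 135 = (E**2 + (-1*(-2)*1/3)*E) - 135 = (E**2 + 2*E/3) - 135 = -135 + E**2 + 2*E/3)
1/y(O) = 1/(-135 + 117**2 + (2/3)*117) = 1/(-135 + 13689 + 78) = 1/13632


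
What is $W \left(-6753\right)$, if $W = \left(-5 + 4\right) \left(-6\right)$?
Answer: $-40518$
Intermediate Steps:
$W = 6$ ($W = \left(-1\right) \left(-6\right) = 6$)
$W \left(-6753\right) = 6 \left(-6753\right) = -40518$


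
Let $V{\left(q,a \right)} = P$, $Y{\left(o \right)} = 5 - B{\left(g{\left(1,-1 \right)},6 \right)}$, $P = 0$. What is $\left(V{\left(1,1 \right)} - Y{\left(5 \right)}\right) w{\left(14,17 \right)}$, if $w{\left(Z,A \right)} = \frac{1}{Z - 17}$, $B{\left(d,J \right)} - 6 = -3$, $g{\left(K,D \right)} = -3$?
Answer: $\frac{2}{3} \approx 0.66667$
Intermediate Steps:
$B{\left(d,J \right)} = 3$ ($B{\left(d,J \right)} = 6 - 3 = 3$)
$w{\left(Z,A \right)} = \frac{1}{-17 + Z}$
$Y{\left(o \right)} = 2$ ($Y{\left(o \right)} = 5 - 3 = 2$)
$V{\left(q,a \right)} = 0$
$\left(V{\left(1,1 \right)} - Y{\left(5 \right)}\right) w{\left(14,17 \right)} = \frac{0 - 2}{-17 + 14} = \frac{0 - 2}{-3} = \left(-2\right) \left(- \frac{1}{3}\right) = \frac{2}{3}$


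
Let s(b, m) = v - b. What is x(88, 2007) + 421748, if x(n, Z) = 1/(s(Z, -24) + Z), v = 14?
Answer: 5904473/14 ≈ 4.2175e+5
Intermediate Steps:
s(b, m) = 14 - b
x(n, Z) = 1/14 (x(n, Z) = 1/((14 - Z) + Z) = 1/14)
x(88, 2007) + 421748 = 1/14 + 421748 = 5904473/14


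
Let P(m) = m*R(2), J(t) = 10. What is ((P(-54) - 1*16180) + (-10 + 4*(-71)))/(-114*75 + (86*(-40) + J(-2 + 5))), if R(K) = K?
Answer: 8291/5990 ≈ 1.3841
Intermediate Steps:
P(m) = 2*m (P(m) = m*2 = 2*m)
((P(-54) - 1*16180) + (-10 + 4*(-71)))/(-114*75 + (86*(-40) + J(-2 + 5))) = ((2*(-54) - 1*16180) + (-10 + 4*(-71)))/(-114*75 + (86*(-40) + 10)) = ((-108 - 16180) + (-10 - 284))/(-8550 + (-3440 + 10)) = (-16288 - 294)/(-8550 - 3430) = -16582/(-11980) = -16582*(-1/11980) = 8291/5990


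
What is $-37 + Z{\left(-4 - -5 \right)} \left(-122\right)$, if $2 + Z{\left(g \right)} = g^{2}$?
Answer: $85$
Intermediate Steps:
$Z{\left(g \right)} = -2 + g^{2}$
$-37 + Z{\left(-4 - -5 \right)} \left(-122\right) = -37 + \left(-2 + \left(-4 - -5\right)^{2}\right) \left(-122\right) = -37 + \left(-2 + \left(-4 + 5\right)^{2}\right) \left(-122\right) = -37 + \left(-2 + 1^{2}\right) \left(-122\right) = -37 + \left(-2 + 1\right) \left(-122\right) = -37 - -122 = -37 + 122 = 85$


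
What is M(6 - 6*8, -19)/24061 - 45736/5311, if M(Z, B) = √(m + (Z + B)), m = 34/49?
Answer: -45736/5311 + I*√2955/168427 ≈ -8.6116 + 0.00032275*I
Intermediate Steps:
m = 34/49 (m = 34*(1/49) = 34/49 ≈ 0.69388)
M(Z, B) = √(34/49 + B + Z) (M(Z, B) = √(34/49 + (Z + B)) = √(34/49 + (B + Z)) = √(34/49 + B + Z))
M(6 - 6*8, -19)/24061 - 45736/5311 = (√(34 + 49*(-19) + 49*(6 - 6*8))/7)/24061 - 45736/5311 = (√(34 - 931 + 49*(6 - 48))/7)*(1/24061) - 45736*1/5311 = (√(34 - 931 + 49*(-42))/7)*(1/24061) - 45736/5311 = (√(34 - 931 - 2058)/7)*(1/24061) - 45736/5311 = (√(-2955)/7)*(1/24061) - 45736/5311 = ((I*√2955)/7)*(1/24061) - 45736/5311 = (I*√2955/7)*(1/24061) - 45736/5311 = I*√2955/168427 - 45736/5311 = -45736/5311 + I*√2955/168427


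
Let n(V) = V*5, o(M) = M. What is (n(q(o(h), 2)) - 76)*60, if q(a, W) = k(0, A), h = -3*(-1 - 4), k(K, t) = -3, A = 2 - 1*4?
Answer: -5460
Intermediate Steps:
A = -2 (A = 2 - 4 = -2)
h = 15 (h = -3*(-5) = 15)
q(a, W) = -3
n(V) = 5*V
(n(q(o(h), 2)) - 76)*60 = (5*(-3) - 76)*60 = (-15 - 76)*60 = -91*60 = -5460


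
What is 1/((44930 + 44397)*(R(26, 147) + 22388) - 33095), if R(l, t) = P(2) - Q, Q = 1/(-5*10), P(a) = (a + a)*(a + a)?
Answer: 50/100062539977 ≈ 4.9969e-10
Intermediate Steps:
P(a) = 4*a² (P(a) = (2*a)*(2*a) = 4*a²)
Q = -1/50 (Q = 1/(-50) = -1/50 ≈ -0.020000)
R(l, t) = 801/50 (R(l, t) = 4*2² - 1*(-1/50) = 4*4 + 1/50 = 16 + 1/50 = 801/50)
1/((44930 + 44397)*(R(26, 147) + 22388) - 33095) = 1/((44930 + 44397)*(801/50 + 22388) - 33095) = 1/(89327*(1120201/50) - 33095) = 1/(100064194727/50 - 33095) = 1/(100062539977/50) = 50/100062539977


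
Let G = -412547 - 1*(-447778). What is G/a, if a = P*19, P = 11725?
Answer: 5033/31825 ≈ 0.15815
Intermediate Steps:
G = 35231 (G = -412547 + 447778 = 35231)
a = 222775 (a = 11725*19 = 222775)
G/a = 35231/222775 = 35231*(1/222775) = 5033/31825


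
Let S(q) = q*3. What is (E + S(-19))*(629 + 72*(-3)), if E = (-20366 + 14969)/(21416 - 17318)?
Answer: -32899993/1366 ≈ -24085.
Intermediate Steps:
E = -1799/1366 (E = -5397/4098 = -5397*1/4098 = -1799/1366 ≈ -1.3170)
S(q) = 3*q
(E + S(-19))*(629 + 72*(-3)) = (-1799/1366 + 3*(-19))*(629 + 72*(-3)) = (-1799/1366 - 57)*(629 - 216) = -79661/1366*413 = -32899993/1366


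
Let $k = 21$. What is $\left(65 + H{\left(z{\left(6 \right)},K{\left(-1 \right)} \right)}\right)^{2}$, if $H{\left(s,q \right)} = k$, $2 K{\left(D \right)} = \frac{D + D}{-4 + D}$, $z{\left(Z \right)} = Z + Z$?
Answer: $7396$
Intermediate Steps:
$z{\left(Z \right)} = 2 Z$
$K{\left(D \right)} = \frac{D}{-4 + D}$ ($K{\left(D \right)} = \frac{\left(D + D\right) \frac{1}{-4 + D}}{2} = \frac{2 D \frac{1}{-4 + D}}{2} = \frac{D}{-4 + D}$)
$H{\left(s,q \right)} = 21$
$\left(65 + H{\left(z{\left(6 \right)},K{\left(-1 \right)} \right)}\right)^{2} = \left(65 + 21\right)^{2} = 86^{2} = 7396$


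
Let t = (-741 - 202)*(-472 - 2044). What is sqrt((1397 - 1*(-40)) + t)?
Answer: 5*sqrt(94961) ≈ 1540.8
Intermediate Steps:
t = 2372588 (t = -943*(-2516) = 2372588)
sqrt((1397 - 1*(-40)) + t) = sqrt((1397 - 1*(-40)) + 2372588) = sqrt((1397 + 40) + 2372588) = sqrt(1437 + 2372588) = sqrt(2374025) = 5*sqrt(94961)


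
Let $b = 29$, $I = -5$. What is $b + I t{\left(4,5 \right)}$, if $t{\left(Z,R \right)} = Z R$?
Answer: $-71$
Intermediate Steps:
$t{\left(Z,R \right)} = R Z$
$b + I t{\left(4,5 \right)} = 29 - 5 \cdot 5 \cdot 4 = 29 - 100 = -71$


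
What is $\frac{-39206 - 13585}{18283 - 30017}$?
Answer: $\frac{52791}{11734} \approx 4.499$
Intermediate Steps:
$\frac{-39206 - 13585}{18283 - 30017} = - \frac{52791}{-11734} = \left(-52791\right) \left(- \frac{1}{11734}\right) = \frac{52791}{11734}$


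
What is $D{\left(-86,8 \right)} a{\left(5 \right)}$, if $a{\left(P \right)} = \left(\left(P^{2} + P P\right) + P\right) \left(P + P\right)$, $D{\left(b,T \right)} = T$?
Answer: $4400$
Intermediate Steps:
$a{\left(P \right)} = 2 P \left(P + 2 P^{2}\right)$ ($a{\left(P \right)} = \left(\left(P^{2} + P^{2}\right) + P\right) 2 P = \left(2 P^{2} + P\right) 2 P = \left(P + 2 P^{2}\right) 2 P = 2 P \left(P + 2 P^{2}\right)$)
$D{\left(-86,8 \right)} a{\left(5 \right)} = 8 \cdot 5^{2} \left(2 + 4 \cdot 5\right) = 8 \cdot 25 \left(2 + 20\right) = 8 \cdot 25 \cdot 22 = 8 \cdot 550 = 4400$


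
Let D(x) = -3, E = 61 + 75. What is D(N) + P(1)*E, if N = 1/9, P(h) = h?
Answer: 133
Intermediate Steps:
E = 136
N = ⅑ ≈ 0.11111
D(N) + P(1)*E = -3 + 1*136 = -3 + 136 = 133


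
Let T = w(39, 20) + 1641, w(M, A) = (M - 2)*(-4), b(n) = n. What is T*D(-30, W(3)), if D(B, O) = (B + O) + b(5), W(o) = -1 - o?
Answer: -43297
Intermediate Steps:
w(M, A) = 8 - 4*M (w(M, A) = (-2 + M)*(-4) = 8 - 4*M)
D(B, O) = 5 + B + O (D(B, O) = (B + O) + 5 = 5 + B + O)
T = 1493 (T = (8 - 4*39) + 1641 = (8 - 156) + 1641 = -148 + 1641 = 1493)
T*D(-30, W(3)) = 1493*(5 - 30 + (-1 - 1*3)) = 1493*(5 - 30 + (-1 - 3)) = 1493*(5 - 30 - 4) = 1493*(-29) = -43297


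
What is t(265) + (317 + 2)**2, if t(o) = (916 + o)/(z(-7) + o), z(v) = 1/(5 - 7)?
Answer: 53833931/529 ≈ 1.0177e+5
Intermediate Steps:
z(v) = -1/2 (z(v) = 1/(-2) = -1/2)
t(o) = (916 + o)/(-1/2 + o)
t(265) + (317 + 2)**2 = 2*(916 + 265)/(-1 + 2*265) + (317 + 2)**2 = 2*1181/(-1 + 530) + 319**2 = 2*1181/529 + 101761 = 2*(1/529)*1181 + 101761 = 2362/529 + 101761 = 53833931/529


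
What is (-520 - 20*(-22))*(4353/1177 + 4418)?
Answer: -416347120/1177 ≈ -3.5374e+5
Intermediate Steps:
(-520 - 20*(-22))*(4353/1177 + 4418) = (-520 + 440)*(4353*(1/1177) + 4418) = -80*(4353/1177 + 4418) = -80*5204339/1177 = -416347120/1177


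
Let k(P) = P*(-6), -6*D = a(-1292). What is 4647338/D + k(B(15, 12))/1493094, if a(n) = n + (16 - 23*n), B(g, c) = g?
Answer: -578242742531/589772130 ≈ -980.45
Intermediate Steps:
a(n) = 16 - 22*n
D = -4740 (D = -(16 - 22*(-1292))/6 = -(16 + 28424)/6 = -1/6*28440 = -4740)
k(P) = -6*P
4647338/D + k(B(15, 12))/1493094 = 4647338/(-4740) - 6*15/1493094 = 4647338*(-1/4740) - 90*1/1493094 = -2323669/2370 - 15/248849 = -578242742531/589772130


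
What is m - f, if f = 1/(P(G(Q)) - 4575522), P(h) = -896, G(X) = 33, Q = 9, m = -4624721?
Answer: -21164656429377/4576418 ≈ -4.6247e+6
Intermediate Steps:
f = -1/4576418 (f = 1/(-896 - 4575522) = 1/(-4576418) = -1/4576418 ≈ -2.1851e-7)
m - f = -4624721 - 1*(-1/4576418) = -4624721 + 1/4576418 = -21164656429377/4576418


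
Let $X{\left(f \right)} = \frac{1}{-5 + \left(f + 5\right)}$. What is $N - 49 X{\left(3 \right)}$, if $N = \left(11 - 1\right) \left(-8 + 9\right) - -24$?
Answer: $\frac{53}{3} \approx 17.667$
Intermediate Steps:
$X{\left(f \right)} = \frac{1}{f}$ ($X{\left(f \right)} = \frac{1}{-5 + \left(5 + f\right)} = \frac{1}{f}$)
$N = 34$ ($N = 10 \cdot 1 + 24 = 10 + 24 = 34$)
$N - 49 X{\left(3 \right)} = 34 - \frac{49}{3} = \frac{53}{3}$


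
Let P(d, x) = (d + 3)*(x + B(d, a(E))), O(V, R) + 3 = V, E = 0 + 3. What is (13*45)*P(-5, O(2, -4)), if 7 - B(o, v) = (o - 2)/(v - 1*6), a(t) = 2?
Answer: -9945/2 ≈ -4972.5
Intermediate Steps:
E = 3
B(o, v) = 7 - (-2 + o)/(-6 + v) (B(o, v) = 7 - (o - 2)/(v - 1*6) = 7 - (-2 + o)/(v - 6) = 7 - (-2 + o)/(-6 + v))
O(V, R) = -3 + V
P(d, x) = (3 + d)*(13/2 + x + d/4) (P(d, x) = (d + 3)*(x + (-40 - d + 7*2)/(-6 + 2)) = (3 + d)*(x + (-40 - d + 14)/(-4)) = (3 + d)*(x - (-26 - d)/4) = (3 + d)*(x + (13/2 + d/4)) = (3 + d)*(13/2 + x + d/4))
(13*45)*P(-5, O(2, -4)) = (13*45)*(39/2 + 3*(-3 + 2) + (¼)*(-5)² + (29/4)*(-5) - 5*(-3 + 2)) = 585*(39/2 + 3*(-1) + (¼)*25 - 145/4 - 5*(-1)) = 585*(39/2 - 3 + 25/4 - 145/4 + 5) = 585*(-17/2) = -9945/2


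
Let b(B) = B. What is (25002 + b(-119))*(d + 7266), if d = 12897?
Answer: 501715929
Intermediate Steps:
(25002 + b(-119))*(d + 7266) = (25002 - 119)*(12897 + 7266) = 24883*20163 = 501715929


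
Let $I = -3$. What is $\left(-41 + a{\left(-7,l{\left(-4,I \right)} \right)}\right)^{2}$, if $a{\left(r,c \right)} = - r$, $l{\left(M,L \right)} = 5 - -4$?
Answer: $1156$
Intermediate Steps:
$l{\left(M,L \right)} = 9$ ($l{\left(M,L \right)} = 5 + 4 = 9$)
$\left(-41 + a{\left(-7,l{\left(-4,I \right)} \right)}\right)^{2} = \left(-41 - -7\right)^{2} = \left(-41 + 7\right)^{2} = \left(-34\right)^{2} = 1156$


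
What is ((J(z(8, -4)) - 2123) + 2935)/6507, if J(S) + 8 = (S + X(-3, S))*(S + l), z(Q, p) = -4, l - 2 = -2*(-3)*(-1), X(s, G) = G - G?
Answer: 836/6507 ≈ 0.12848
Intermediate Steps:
X(s, G) = 0
l = -4 (l = 2 - 2*(-3)*(-1) = 2 + 6*(-1) = 2 - 6 = -4)
J(S) = -8 + S*(-4 + S) (J(S) = -8 + (S + 0)*(S - 4) = -8 + S*(-4 + S))
((J(z(8, -4)) - 2123) + 2935)/6507 = (((-8 + (-4)² - 4*(-4)) - 2123) + 2935)/6507 = (((-8 + 16 + 16) - 2123) + 2935)*(1/6507) = ((24 - 2123) + 2935)*(1/6507) = (-2099 + 2935)*(1/6507) = 836*(1/6507) = 836/6507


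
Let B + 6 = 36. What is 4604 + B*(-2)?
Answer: 4544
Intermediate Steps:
B = 30 (B = -6 + 36 = 30)
4604 + B*(-2) = 4604 + 30*(-2) = 4604 - 60 = 4544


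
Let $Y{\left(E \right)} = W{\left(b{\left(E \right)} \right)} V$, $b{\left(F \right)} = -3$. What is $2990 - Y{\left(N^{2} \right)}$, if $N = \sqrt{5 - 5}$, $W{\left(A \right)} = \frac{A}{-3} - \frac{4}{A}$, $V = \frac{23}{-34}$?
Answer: $\frac{305141}{102} \approx 2991.6$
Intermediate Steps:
$V = - \frac{23}{34}$ ($V = 23 \left(- \frac{1}{34}\right) = - \frac{23}{34} \approx -0.67647$)
$W{\left(A \right)} = - \frac{4}{A} - \frac{A}{3}$ ($W{\left(A \right)} = A \left(- \frac{1}{3}\right) - \frac{4}{A} = - \frac{A}{3} - \frac{4}{A} = - \frac{4}{A} - \frac{A}{3}$)
$N = 0$ ($N = \sqrt{0} = 0$)
$Y{\left(E \right)} = - \frac{161}{102}$ ($Y{\left(E \right)} = \left(- \frac{4}{-3} - -1\right) \left(- \frac{23}{34}\right) = \left(\left(-4\right) \left(- \frac{1}{3}\right) + 1\right) \left(- \frac{23}{34}\right) = \left(\frac{4}{3} + 1\right) \left(- \frac{23}{34}\right) = \frac{7}{3} \left(- \frac{23}{34}\right) = - \frac{161}{102}$)
$2990 - Y{\left(N^{2} \right)} = 2990 - - \frac{161}{102} = 2990 + \frac{161}{102} = \frac{305141}{102}$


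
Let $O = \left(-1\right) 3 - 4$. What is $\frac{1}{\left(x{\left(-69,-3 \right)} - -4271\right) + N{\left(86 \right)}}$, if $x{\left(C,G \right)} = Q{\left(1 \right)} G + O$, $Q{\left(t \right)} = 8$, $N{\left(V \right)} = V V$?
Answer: $\frac{1}{11636} \approx 8.594 \cdot 10^{-5}$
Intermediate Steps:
$N{\left(V \right)} = V^{2}$
$O = -7$ ($O = -3 - 4 = -7$)
$x{\left(C,G \right)} = -7 + 8 G$ ($x{\left(C,G \right)} = 8 G - 7 = -7 + 8 G$)
$\frac{1}{\left(x{\left(-69,-3 \right)} - -4271\right) + N{\left(86 \right)}} = \frac{1}{\left(\left(-7 + 8 \left(-3\right)\right) - -4271\right) + 86^{2}} = \frac{1}{\left(\left(-7 - 24\right) + 4271\right) + 7396} = \frac{1}{\left(-31 + 4271\right) + 7396} = \frac{1}{4240 + 7396} = \frac{1}{11636}$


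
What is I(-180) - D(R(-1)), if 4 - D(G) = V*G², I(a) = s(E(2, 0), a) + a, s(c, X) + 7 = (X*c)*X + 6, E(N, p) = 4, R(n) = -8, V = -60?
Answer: 125575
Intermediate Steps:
s(c, X) = -1 + c*X² (s(c, X) = -7 + ((X*c)*X + 6) = -7 + (c*X² + 6) = -7 + (6 + c*X²) = -1 + c*X²)
I(a) = -1 + a + 4*a² (I(a) = (-1 + 4*a²) + a = -1 + a + 4*a²)
D(G) = 4 + 60*G² (D(G) = 4 - (-60)*G² = 4 + 60*G²)
I(-180) - D(R(-1)) = (-1 - 180 + 4*(-180)²) - (4 + 60*(-8)²) = (-1 - 180 + 4*32400) - (4 + 60*64) = (-1 - 180 + 129600) - (4 + 3840) = 129419 - 1*3844 = 129419 - 3844 = 125575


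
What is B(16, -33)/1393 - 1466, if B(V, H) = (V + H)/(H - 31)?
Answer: -130696815/89152 ≈ -1466.0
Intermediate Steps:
B(V, H) = (H + V)/(-31 + H)
B(16, -33)/1393 - 1466 = ((-33 + 16)/(-31 - 33))/1393 - 1466 = (-17/(-64))/1393 - 1466 = (-1/64*(-17))/1393 - 1466 = (1/1393)*(17/64) - 1466 = 17/89152 - 1466 = -130696815/89152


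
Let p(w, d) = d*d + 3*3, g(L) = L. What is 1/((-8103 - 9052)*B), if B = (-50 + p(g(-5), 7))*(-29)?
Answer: 1/3979960 ≈ 2.5126e-7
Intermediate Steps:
p(w, d) = 9 + d**2 (p(w, d) = d**2 + 9 = 9 + d**2)
B = -232 (B = (-50 + (9 + 7**2))*(-29) = (-50 + (9 + 49))*(-29) = (-50 + 58)*(-29) = 8*(-29) = -232)
1/((-8103 - 9052)*B) = 1/(-8103 - 9052*(-232)) = -1/232/(-17155) = -1/17155*(-1/232) = 1/3979960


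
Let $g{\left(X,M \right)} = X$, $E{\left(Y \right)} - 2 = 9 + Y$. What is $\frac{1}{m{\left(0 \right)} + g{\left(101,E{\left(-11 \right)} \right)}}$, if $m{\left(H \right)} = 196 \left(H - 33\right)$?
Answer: $- \frac{1}{6367} \approx -0.00015706$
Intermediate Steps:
$E{\left(Y \right)} = 11 + Y$ ($E{\left(Y \right)} = 2 + \left(9 + Y\right) = 11 + Y$)
$m{\left(H \right)} = -6468 + 196 H$ ($m{\left(H \right)} = 196 \left(-33 + H\right) = -6468 + 196 H$)
$\frac{1}{m{\left(0 \right)} + g{\left(101,E{\left(-11 \right)} \right)}} = \frac{1}{\left(-6468 + 196 \cdot 0\right) + 101} = \frac{1}{\left(-6468 + 0\right) + 101} = \frac{1}{-6468 + 101} = \frac{1}{-6367} = - \frac{1}{6367}$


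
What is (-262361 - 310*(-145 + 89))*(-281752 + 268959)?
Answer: 3134297793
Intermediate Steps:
(-262361 - 310*(-145 + 89))*(-281752 + 268959) = (-262361 - 310*(-56))*(-12793) = (-262361 + 17360)*(-12793) = -245001*(-12793) = 3134297793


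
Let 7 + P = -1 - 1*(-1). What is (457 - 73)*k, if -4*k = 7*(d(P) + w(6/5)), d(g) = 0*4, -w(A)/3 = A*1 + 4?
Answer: 52416/5 ≈ 10483.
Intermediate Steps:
w(A) = -12 - 3*A (w(A) = -3*(A*1 + 4) = -3*(A + 4) = -3*(4 + A) = -12 - 3*A)
P = -7 (P = -7 + (-1 - 1*(-1)) = -7 + (-1 + 1) = -7 + 0 = -7)
d(g) = 0
k = 273/10 (k = -7*(0 + (-12 - 18/5))/4 = -7*(0 - 78/5)/4 = -7*(-78)/(4*5) = -1/4*(-546/5) = 273/10 ≈ 27.300)
(457 - 73)*k = (457 - 73)*(273/10) = 384*(273/10) = 52416/5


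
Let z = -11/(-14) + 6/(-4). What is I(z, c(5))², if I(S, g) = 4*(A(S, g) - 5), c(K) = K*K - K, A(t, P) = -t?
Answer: 14400/49 ≈ 293.88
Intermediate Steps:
z = -5/7 (z = -11*(-1/14) + 6*(-¼) = 11/14 - 3/2 = -5/7 ≈ -0.71429)
c(K) = K² - K
I(S, g) = -20 - 4*S (I(S, g) = 4*(-S - 5) = 4*(-5 - S) = -20 - 4*S)
I(z, c(5))² = (-20 - 4*(-5/7))² = (-20 + 20/7)² = (-120/7)² = 14400/49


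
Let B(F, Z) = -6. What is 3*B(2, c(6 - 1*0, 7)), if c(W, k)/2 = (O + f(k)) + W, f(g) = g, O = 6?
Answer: -18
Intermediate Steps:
c(W, k) = 12 + 2*W + 2*k (c(W, k) = 2*((6 + k) + W) = 2*(6 + W + k) = 12 + 2*W + 2*k)
3*B(2, c(6 - 1*0, 7)) = 3*(-6) = -18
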